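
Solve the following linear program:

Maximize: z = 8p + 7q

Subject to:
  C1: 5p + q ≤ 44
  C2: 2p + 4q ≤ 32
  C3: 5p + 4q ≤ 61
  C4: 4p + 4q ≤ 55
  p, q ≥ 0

Evaluate the objective at each vertex of the feasible region:
  z(0, 0) = 0
  z(8.8, 0) = 70.4
  z(8, 4) = 92  ←
  z(0, 8) = 56
The maximum is at p = 8, q = 4.

p = 8, q = 4, z = 92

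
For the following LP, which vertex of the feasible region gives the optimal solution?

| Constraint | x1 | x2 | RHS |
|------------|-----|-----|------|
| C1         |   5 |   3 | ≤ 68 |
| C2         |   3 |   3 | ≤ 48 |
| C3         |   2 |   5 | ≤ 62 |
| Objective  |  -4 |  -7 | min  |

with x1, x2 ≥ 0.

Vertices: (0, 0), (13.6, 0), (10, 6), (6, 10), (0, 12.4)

Evaluate the objective at each vertex of the feasible region:
  z(0, 0) = 0
  z(13.6, 0) = -54.4
  z(10, 6) = -82
  z(6, 10) = -94  ←
  z(0, 12.4) = -86.8
The minimum is at x1 = 6, x2 = 10.

(6, 10)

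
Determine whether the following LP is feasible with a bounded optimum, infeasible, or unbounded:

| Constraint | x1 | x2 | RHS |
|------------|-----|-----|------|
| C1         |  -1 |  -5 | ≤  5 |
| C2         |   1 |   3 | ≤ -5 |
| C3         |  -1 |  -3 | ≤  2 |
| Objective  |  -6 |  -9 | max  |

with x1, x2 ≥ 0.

Infeasible (no feasible solution exists)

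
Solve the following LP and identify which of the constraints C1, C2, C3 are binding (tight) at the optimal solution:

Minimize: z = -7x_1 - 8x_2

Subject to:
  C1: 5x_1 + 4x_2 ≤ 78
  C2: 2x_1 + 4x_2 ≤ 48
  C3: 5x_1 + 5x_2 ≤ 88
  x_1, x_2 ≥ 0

At x_1 = 10, x_2 = 7, compute slack b - a·x for each constraint:
  C1: 78 − 78 = 0  (binding)
  C2: 48 − 48 = 0  (binding)
  C3: 88 − 85 = 3  (slack)

Optimal: x_1 = 10, x_2 = 7
Binding: C1, C2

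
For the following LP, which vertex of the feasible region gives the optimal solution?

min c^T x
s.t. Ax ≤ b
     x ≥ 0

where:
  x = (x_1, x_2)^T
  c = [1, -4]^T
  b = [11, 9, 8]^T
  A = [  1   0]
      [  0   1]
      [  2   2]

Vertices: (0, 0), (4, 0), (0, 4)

Evaluate the objective at each vertex of the feasible region:
  z(0, 0) = 0
  z(4, 0) = 4
  z(0, 4) = -16  ←
The minimum is at x_1 = 0, x_2 = 4.

(0, 4)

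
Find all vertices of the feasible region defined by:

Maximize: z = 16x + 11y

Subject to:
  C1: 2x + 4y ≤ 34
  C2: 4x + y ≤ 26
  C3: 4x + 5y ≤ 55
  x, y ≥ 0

(0, 0), (6.5, 0), (5, 6), (0, 8.5)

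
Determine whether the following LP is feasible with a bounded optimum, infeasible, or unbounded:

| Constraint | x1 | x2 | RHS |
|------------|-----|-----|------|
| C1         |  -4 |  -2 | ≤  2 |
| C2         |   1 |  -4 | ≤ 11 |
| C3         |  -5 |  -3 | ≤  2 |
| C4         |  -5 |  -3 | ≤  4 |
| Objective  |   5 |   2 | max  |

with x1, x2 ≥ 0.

Unbounded (objective can increase without bound)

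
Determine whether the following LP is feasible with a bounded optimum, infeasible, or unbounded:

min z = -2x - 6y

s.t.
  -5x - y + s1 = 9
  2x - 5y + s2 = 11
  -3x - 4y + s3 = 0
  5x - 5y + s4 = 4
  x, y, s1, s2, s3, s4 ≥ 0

Unbounded (objective can decrease without bound)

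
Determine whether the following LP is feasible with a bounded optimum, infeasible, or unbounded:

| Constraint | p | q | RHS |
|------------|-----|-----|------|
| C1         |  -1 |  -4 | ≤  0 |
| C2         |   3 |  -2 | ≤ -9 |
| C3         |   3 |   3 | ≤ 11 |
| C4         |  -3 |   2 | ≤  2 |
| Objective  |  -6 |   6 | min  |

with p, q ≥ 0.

Infeasible (no feasible solution exists)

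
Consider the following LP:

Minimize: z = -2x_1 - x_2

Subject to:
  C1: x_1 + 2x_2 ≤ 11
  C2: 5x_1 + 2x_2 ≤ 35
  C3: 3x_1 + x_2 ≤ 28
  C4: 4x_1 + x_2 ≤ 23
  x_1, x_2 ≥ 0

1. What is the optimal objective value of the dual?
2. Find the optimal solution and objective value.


1. -13
2. x_1 = 5, x_2 = 3, z = -13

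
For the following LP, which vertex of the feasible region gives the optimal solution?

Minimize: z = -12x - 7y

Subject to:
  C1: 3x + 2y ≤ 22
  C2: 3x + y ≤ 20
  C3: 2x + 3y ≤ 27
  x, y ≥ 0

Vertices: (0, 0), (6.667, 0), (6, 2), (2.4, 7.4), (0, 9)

Evaluate the objective at each vertex of the feasible region:
  z(0, 0) = 0
  z(6.667, 0) = -80
  z(6, 2) = -86  ←
  z(2.4, 7.4) = -80.6
  z(0, 9) = -63
The minimum is at x = 6, y = 2.

(6, 2)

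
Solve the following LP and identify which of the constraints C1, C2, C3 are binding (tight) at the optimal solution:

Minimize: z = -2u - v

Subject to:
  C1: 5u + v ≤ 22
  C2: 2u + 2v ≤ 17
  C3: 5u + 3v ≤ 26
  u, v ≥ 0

At u = 4, v = 2, compute slack b - a·x for each constraint:
  C1: 22 − 22 = 0  (binding)
  C2: 17 − 12 = 5  (slack)
  C3: 26 − 26 = 0  (binding)

Optimal: u = 4, v = 2
Binding: C1, C3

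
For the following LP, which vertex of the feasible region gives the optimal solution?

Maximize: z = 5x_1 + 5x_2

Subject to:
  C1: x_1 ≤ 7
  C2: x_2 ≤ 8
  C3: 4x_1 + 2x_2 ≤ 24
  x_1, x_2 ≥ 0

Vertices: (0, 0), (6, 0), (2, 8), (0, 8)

Evaluate the objective at each vertex of the feasible region:
  z(0, 0) = 0
  z(6, 0) = 30
  z(2, 8) = 50  ←
  z(0, 8) = 40
The maximum is at x_1 = 2, x_2 = 8.

(2, 8)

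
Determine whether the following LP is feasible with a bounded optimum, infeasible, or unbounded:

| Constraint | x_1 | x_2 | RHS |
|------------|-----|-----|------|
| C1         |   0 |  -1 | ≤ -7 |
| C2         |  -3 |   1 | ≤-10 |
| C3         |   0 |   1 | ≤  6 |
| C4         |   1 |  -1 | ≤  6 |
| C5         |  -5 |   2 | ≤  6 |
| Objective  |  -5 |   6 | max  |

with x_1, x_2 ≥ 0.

Infeasible (no feasible solution exists)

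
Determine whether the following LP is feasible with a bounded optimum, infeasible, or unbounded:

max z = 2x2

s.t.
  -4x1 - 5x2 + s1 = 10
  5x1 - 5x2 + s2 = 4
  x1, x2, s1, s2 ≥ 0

Unbounded (objective can increase without bound)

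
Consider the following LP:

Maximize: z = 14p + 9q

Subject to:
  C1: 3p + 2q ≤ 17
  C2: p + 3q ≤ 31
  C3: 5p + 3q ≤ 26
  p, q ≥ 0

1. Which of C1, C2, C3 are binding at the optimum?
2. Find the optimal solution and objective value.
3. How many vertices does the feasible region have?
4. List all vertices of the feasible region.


1. C1, C3
2. p = 1, q = 7, z = 77
3. 4
4. (0, 0), (5.2, 0), (1, 7), (0, 8.5)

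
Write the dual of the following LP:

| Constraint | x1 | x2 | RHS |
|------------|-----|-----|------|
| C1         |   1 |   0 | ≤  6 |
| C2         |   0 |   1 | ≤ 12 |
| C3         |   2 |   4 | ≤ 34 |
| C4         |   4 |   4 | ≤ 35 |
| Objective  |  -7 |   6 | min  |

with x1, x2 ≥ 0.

Primal min cᵀx s.t. Ax ≤ b, x ≥ 0  →  Dual max −bᵀy s.t. Aᵀy ≥ −c, y ≥ 0.

Maximize: z = -6y1 - 12y2 - 34y3 - 35y4

Subject to:
  y1 + 2y3 + 4y4 ≥ 7
  y2 + 4y3 + 4y4 ≥ -6
  y1, y2, y3, y4 ≥ 0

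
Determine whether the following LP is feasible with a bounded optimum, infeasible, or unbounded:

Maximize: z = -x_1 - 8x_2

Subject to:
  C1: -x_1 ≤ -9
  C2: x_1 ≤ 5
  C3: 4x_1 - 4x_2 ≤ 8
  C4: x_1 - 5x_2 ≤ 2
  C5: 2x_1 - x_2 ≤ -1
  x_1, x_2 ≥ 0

Infeasible (no feasible solution exists)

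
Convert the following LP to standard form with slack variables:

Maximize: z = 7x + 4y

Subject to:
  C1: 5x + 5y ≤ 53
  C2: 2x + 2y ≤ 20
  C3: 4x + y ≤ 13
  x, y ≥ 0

max z = 7x + 4y

s.t.
  5x + 5y + s1 = 53
  2x + 2y + s2 = 20
  4x + y + s3 = 13
  x, y, s1, s2, s3 ≥ 0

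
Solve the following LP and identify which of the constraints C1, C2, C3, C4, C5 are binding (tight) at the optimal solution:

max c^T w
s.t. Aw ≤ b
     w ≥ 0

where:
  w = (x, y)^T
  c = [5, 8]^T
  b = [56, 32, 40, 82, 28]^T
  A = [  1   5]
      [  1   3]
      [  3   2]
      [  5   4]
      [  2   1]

At x = 8, y = 8, compute slack b - a·x for each constraint:
  C1: 56 − 48 = 8  (slack)
  C2: 32 − 32 = 0  (binding)
  C3: 40 − 40 = 0  (binding)
  C4: 82 − 72 = 10  (slack)
  C5: 28 − 24 = 4  (slack)

Optimal: x = 8, y = 8
Binding: C2, C3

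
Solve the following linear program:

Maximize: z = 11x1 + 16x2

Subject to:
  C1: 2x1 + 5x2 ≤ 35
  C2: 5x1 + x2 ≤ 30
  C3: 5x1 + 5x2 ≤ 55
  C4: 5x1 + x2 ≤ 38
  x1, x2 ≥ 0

Evaluate the objective at each vertex of the feasible region:
  z(0, 0) = 0
  z(6, 0) = 66
  z(5, 5) = 135  ←
  z(0, 7) = 112
The maximum is at x1 = 5, x2 = 5.

x1 = 5, x2 = 5, z = 135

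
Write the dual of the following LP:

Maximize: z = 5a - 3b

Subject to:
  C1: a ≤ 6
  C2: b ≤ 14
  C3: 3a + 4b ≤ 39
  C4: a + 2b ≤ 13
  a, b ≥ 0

Primal max cᵀx s.t. Ax ≤ b, x ≥ 0  →  Dual min bᵀy s.t. Aᵀy ≥ c, y ≥ 0.

Minimize: z = 6y1 + 14y2 + 39y3 + 13y4

Subject to:
  y1 + 3y3 + y4 ≥ 5
  y2 + 4y3 + 2y4 ≥ -3
  y1, y2, y3, y4 ≥ 0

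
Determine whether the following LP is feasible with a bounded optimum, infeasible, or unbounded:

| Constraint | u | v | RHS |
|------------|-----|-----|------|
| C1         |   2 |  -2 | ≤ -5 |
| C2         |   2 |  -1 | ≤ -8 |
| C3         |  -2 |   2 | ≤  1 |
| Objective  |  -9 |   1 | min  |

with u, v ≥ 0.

Infeasible (no feasible solution exists)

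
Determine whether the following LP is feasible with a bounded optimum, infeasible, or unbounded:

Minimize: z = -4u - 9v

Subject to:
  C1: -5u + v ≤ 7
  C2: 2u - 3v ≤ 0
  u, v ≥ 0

Unbounded (objective can decrease without bound)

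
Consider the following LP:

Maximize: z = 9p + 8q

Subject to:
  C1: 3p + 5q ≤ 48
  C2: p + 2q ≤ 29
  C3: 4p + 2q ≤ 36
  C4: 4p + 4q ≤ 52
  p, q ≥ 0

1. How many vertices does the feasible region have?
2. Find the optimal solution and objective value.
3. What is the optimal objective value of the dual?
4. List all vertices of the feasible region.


1. 4
2. p = 6, q = 6, z = 102
3. 102
4. (0, 0), (9, 0), (6, 6), (0, 9.6)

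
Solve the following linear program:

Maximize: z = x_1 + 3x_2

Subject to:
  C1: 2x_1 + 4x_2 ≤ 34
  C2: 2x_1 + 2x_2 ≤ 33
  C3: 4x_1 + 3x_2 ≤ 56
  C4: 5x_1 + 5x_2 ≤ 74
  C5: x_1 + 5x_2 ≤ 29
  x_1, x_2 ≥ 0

Evaluate the objective at each vertex of the feasible region:
  z(0, 0) = 0
  z(14, 0) = 14
  z(12.2, 2.4) = 19.4
  z(9, 4) = 21  ←
  z(0, 5.8) = 17.4
The maximum is at x_1 = 9, x_2 = 4.

x_1 = 9, x_2 = 4, z = 21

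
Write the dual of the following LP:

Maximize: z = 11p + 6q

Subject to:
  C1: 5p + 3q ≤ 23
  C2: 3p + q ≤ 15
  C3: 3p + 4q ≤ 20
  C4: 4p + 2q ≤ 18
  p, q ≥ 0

Primal max cᵀx s.t. Ax ≤ b, x ≥ 0  →  Dual min bᵀy s.t. Aᵀy ≥ c, y ≥ 0.

Minimize: z = 23y1 + 15y2 + 20y3 + 18y4

Subject to:
  5y1 + 3y2 + 3y3 + 4y4 ≥ 11
  3y1 + y2 + 4y3 + 2y4 ≥ 6
  y1, y2, y3, y4 ≥ 0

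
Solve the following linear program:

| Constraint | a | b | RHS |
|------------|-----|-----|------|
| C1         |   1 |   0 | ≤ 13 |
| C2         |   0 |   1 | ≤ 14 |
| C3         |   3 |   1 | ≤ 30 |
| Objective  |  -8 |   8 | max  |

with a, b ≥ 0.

Evaluate the objective at each vertex of the feasible region:
  z(0, 0) = 0
  z(10, 0) = -80
  z(5.333, 14) = 69.33
  z(0, 14) = 112  ←
The maximum is at a = 0, b = 14.

a = 0, b = 14, z = 112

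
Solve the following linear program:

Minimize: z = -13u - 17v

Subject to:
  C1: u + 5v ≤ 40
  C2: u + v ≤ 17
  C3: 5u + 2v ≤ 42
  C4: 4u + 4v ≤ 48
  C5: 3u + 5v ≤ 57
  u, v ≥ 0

Evaluate the objective at each vertex of the feasible region:
  z(0, 0) = 0
  z(8.4, 0) = -109.2
  z(6, 6) = -180
  z(5, 7) = -184  ←
  z(0, 8) = -136
The minimum is at u = 5, v = 7.

u = 5, v = 7, z = -184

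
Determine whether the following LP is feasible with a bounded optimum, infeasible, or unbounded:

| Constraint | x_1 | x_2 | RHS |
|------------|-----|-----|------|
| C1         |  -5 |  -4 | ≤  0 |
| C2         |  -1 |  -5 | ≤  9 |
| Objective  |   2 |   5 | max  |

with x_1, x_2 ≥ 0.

Unbounded (objective can increase without bound)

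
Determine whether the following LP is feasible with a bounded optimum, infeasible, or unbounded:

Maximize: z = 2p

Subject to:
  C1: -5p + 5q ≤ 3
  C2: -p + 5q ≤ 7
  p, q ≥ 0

Unbounded (objective can increase without bound)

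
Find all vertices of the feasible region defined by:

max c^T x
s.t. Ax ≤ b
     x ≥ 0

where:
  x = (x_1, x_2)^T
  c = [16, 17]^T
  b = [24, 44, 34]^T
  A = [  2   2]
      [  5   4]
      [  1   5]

(0, 0), (8.8, 0), (4, 6), (0, 6.8)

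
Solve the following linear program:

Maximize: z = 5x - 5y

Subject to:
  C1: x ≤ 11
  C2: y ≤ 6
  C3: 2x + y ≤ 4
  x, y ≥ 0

Evaluate the objective at each vertex of the feasible region:
  z(0, 0) = 0
  z(2, 0) = 10  ←
  z(0, 4) = -20
The maximum is at x = 2, y = 0.

x = 2, y = 0, z = 10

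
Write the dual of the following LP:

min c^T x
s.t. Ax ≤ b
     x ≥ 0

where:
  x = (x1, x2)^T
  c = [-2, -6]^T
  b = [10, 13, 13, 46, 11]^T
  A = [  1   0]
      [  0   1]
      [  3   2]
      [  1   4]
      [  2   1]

Primal min cᵀx s.t. Ax ≤ b, x ≥ 0  →  Dual max −bᵀy s.t. Aᵀy ≥ −c, y ≥ 0.

Maximize: z = -10y1 - 13y2 - 13y3 - 46y4 - 11y5

Subject to:
  y1 + 3y3 + y4 + 2y5 ≥ 2
  y2 + 2y3 + 4y4 + y5 ≥ 6
  y1, y2, y3, y4, y5 ≥ 0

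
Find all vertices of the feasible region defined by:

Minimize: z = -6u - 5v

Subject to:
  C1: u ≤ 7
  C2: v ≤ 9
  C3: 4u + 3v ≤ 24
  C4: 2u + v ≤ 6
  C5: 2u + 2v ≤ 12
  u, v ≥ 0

(0, 0), (3, 0), (0, 6)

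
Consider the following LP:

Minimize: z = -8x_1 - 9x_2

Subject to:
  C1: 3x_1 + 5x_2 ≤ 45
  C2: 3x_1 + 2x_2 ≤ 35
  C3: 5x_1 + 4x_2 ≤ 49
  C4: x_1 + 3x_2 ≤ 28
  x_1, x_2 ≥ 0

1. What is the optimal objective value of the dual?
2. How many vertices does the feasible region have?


1. -94
2. 4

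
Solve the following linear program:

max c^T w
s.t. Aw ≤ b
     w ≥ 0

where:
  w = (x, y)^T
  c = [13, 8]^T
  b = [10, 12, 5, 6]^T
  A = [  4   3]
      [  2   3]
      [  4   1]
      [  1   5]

Evaluate the objective at each vertex of the feasible region:
  z(0, 0) = 0
  z(1.25, 0) = 16.25
  z(1, 1) = 21  ←
  z(0, 1.2) = 9.6
The maximum is at x = 1, y = 1.

x = 1, y = 1, z = 21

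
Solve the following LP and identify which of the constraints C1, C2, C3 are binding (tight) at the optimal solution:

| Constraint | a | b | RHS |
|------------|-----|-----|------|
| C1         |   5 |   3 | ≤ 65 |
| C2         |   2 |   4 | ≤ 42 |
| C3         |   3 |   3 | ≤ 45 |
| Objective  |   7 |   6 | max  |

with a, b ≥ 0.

At a = 10, b = 5, compute slack b - a·x for each constraint:
  C1: 65 − 65 = 0  (binding)
  C2: 42 − 40 = 2  (slack)
  C3: 45 − 45 = 0  (binding)

Optimal: a = 10, b = 5
Binding: C1, C3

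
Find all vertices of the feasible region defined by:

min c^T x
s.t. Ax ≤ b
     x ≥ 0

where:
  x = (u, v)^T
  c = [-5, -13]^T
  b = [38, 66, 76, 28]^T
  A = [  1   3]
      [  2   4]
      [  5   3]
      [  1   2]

(0, 0), (15.2, 0), (9.714, 9.143), (8, 10), (0, 12.67)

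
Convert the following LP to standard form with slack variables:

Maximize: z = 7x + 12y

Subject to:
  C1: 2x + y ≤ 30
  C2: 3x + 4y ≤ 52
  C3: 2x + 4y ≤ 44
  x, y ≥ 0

max z = 7x + 12y

s.t.
  2x + y + s1 = 30
  3x + 4y + s2 = 52
  2x + 4y + s3 = 44
  x, y, s1, s2, s3 ≥ 0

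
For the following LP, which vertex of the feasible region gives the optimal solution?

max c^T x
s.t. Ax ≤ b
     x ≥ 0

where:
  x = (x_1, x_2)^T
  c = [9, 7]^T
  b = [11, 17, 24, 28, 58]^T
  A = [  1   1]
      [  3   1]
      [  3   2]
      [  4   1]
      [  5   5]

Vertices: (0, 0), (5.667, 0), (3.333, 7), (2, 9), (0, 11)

Evaluate the objective at each vertex of the feasible region:
  z(0, 0) = 0
  z(5.667, 0) = 51
  z(3.333, 7) = 79
  z(2, 9) = 81  ←
  z(0, 11) = 77
The maximum is at x_1 = 2, x_2 = 9.

(2, 9)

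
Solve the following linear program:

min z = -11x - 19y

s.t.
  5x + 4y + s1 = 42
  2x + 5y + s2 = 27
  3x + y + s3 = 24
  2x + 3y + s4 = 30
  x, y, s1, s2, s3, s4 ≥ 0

Evaluate the objective at each vertex of the feasible region:
  z(0, 0) = 0
  z(8, 0) = -88
  z(7.714, 0.8571) = -101.1
  z(6, 3) = -123  ←
  z(0, 5.4) = -102.6
The minimum is at x = 6, y = 3.

x = 6, y = 3, z = -123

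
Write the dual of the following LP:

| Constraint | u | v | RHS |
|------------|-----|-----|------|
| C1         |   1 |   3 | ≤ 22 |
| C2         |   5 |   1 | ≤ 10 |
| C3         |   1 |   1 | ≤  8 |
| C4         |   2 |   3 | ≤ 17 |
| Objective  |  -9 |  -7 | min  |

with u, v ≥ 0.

Primal min cᵀx s.t. Ax ≤ b, x ≥ 0  →  Dual max −bᵀy s.t. Aᵀy ≥ −c, y ≥ 0.

Maximize: z = -22y1 - 10y2 - 8y3 - 17y4

Subject to:
  y1 + 5y2 + y3 + 2y4 ≥ 9
  3y1 + y2 + y3 + 3y4 ≥ 7
  y1, y2, y3, y4 ≥ 0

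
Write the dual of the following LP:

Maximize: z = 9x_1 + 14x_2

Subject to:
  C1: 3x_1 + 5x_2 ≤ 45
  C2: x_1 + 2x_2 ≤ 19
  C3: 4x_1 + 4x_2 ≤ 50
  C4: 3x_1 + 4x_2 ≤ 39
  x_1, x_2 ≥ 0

Primal max cᵀx s.t. Ax ≤ b, x ≥ 0  →  Dual min bᵀy s.t. Aᵀy ≥ c, y ≥ 0.

Minimize: z = 45y1 + 19y2 + 50y3 + 39y4

Subject to:
  3y1 + y2 + 4y3 + 3y4 ≥ 9
  5y1 + 2y2 + 4y3 + 4y4 ≥ 14
  y1, y2, y3, y4 ≥ 0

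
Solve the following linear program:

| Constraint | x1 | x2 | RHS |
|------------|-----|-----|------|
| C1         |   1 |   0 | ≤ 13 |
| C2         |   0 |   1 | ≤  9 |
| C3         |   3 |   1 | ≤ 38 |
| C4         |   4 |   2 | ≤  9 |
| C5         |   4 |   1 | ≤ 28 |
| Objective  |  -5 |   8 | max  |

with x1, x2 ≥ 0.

Evaluate the objective at each vertex of the feasible region:
  z(0, 0) = 0
  z(2.25, 0) = -11.25
  z(0, 4.5) = 36  ←
The maximum is at x1 = 0, x2 = 4.5.

x1 = 0, x2 = 4.5, z = 36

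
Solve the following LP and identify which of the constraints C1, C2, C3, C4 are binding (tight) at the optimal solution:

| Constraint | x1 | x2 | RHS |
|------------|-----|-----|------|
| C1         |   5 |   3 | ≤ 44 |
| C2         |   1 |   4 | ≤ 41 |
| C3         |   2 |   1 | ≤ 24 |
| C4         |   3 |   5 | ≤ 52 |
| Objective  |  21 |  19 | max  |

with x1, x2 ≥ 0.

At x1 = 4, x2 = 8, compute slack b - a·x for each constraint:
  C1: 44 − 44 = 0  (binding)
  C2: 41 − 36 = 5  (slack)
  C3: 24 − 16 = 8  (slack)
  C4: 52 − 52 = 0  (binding)

Optimal: x1 = 4, x2 = 8
Binding: C1, C4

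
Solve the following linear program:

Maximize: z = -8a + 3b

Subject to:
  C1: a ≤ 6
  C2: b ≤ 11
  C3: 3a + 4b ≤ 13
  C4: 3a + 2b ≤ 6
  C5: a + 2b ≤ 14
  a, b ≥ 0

Evaluate the objective at each vertex of the feasible region:
  z(0, 0) = 0
  z(2, 0) = -16
  z(0, 3) = 9  ←
The maximum is at a = 0, b = 3.

a = 0, b = 3, z = 9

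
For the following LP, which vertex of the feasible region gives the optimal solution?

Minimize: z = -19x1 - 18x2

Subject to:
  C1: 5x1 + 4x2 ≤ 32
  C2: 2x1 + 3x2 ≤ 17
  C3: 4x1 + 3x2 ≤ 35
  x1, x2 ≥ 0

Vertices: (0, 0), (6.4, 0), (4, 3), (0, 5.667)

Evaluate the objective at each vertex of the feasible region:
  z(0, 0) = 0
  z(6.4, 0) = -121.6
  z(4, 3) = -130  ←
  z(0, 5.667) = -102
The minimum is at x1 = 4, x2 = 3.

(4, 3)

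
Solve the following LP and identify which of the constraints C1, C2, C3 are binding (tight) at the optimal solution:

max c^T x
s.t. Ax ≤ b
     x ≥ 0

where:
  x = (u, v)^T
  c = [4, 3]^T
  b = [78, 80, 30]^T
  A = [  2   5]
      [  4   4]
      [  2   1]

At u = 10, v = 10, compute slack b - a·x for each constraint:
  C1: 78 − 70 = 8  (slack)
  C2: 80 − 80 = 0  (binding)
  C3: 30 − 30 = 0  (binding)

Optimal: u = 10, v = 10
Binding: C2, C3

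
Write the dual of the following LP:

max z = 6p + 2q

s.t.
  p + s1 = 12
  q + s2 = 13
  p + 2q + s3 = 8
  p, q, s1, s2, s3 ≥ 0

Primal max cᵀx s.t. Ax ≤ b, x ≥ 0  →  Dual min bᵀy s.t. Aᵀy ≥ c, y ≥ 0.

Minimize: z = 12y1 + 13y2 + 8y3

Subject to:
  y1 + y3 ≥ 6
  y2 + 2y3 ≥ 2
  y1, y2, y3 ≥ 0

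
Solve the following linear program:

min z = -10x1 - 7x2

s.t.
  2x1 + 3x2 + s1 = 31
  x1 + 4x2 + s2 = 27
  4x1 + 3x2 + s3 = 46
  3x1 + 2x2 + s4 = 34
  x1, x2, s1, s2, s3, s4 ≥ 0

Evaluate the objective at each vertex of the feasible region:
  z(0, 0) = 0
  z(11.33, 0) = -113.3
  z(10, 2) = -114  ←
  z(7.923, 4.769) = -112.6
  z(0, 6.75) = -47.25
The minimum is at x1 = 10, x2 = 2.

x1 = 10, x2 = 2, z = -114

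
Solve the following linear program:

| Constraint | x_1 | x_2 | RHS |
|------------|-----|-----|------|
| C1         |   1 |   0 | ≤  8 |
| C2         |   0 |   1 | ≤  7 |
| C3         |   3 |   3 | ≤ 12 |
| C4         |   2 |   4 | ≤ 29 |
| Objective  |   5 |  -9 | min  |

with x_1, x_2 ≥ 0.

Evaluate the objective at each vertex of the feasible region:
  z(0, 0) = 0
  z(4, 0) = 20
  z(0, 4) = -36  ←
The minimum is at x_1 = 0, x_2 = 4.

x_1 = 0, x_2 = 4, z = -36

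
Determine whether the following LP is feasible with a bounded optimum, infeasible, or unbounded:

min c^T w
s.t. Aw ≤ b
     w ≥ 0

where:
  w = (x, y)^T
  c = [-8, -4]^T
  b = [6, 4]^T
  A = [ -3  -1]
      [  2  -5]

Unbounded (objective can decrease without bound)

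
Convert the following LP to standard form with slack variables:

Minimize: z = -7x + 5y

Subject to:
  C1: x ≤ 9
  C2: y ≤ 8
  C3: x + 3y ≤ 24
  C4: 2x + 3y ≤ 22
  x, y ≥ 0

min z = -7x + 5y

s.t.
  x + s1 = 9
  y + s2 = 8
  x + 3y + s3 = 24
  2x + 3y + s4 = 22
  x, y, s1, s2, s3, s4 ≥ 0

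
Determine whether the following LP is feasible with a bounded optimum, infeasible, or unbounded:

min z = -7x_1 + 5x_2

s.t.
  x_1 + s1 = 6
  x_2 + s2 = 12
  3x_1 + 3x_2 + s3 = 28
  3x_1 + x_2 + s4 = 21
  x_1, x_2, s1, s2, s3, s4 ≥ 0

Feasible with a bounded optimal solution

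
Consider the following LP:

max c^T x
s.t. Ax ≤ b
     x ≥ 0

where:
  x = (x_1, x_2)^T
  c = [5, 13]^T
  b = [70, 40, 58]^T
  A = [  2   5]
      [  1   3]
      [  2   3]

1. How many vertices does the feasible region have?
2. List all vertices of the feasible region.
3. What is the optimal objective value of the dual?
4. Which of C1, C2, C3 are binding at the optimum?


1. 5
2. (0, 0), (29, 0), (20, 6), (10, 10), (0, 13.33)
3. 180
4. C1, C2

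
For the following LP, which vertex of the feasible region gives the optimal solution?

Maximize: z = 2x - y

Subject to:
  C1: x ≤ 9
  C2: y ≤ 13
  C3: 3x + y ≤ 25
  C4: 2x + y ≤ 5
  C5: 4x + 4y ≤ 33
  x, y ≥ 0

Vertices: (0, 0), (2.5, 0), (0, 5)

Evaluate the objective at each vertex of the feasible region:
  z(0, 0) = 0
  z(2.5, 0) = 5  ←
  z(0, 5) = -5
The maximum is at x = 2.5, y = 0.

(2.5, 0)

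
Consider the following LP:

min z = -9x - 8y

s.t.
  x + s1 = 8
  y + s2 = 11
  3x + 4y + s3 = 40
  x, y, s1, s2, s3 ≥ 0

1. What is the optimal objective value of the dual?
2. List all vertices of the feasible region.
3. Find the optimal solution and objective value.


1. -104
2. (0, 0), (8, 0), (8, 4), (0, 10)
3. x = 8, y = 4, z = -104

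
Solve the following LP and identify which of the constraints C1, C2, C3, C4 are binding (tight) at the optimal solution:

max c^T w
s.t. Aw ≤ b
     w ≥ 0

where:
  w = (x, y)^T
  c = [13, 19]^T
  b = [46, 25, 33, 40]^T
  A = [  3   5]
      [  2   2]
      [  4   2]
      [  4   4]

At x = 2, y = 8, compute slack b - a·x for each constraint:
  C1: 46 − 46 = 0  (binding)
  C2: 25 − 20 = 5  (slack)
  C3: 33 − 24 = 9  (slack)
  C4: 40 − 40 = 0  (binding)

Optimal: x = 2, y = 8
Binding: C1, C4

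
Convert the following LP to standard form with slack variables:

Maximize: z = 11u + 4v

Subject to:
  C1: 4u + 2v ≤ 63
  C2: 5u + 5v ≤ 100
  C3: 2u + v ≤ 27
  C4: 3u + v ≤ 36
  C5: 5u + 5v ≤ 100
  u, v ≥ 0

max z = 11u + 4v

s.t.
  4u + 2v + s1 = 63
  5u + 5v + s2 = 100
  2u + v + s3 = 27
  3u + v + s4 = 36
  5u + 5v + s5 = 100
  u, v, s1, s2, s3, s4, s5 ≥ 0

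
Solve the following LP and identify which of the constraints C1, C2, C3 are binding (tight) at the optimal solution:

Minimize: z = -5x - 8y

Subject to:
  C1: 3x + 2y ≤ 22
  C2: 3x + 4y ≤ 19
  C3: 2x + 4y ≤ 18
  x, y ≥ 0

At x = 1, y = 4, compute slack b - a·x for each constraint:
  C1: 22 − 11 = 11  (slack)
  C2: 19 − 19 = 0  (binding)
  C3: 18 − 18 = 0  (binding)

Optimal: x = 1, y = 4
Binding: C2, C3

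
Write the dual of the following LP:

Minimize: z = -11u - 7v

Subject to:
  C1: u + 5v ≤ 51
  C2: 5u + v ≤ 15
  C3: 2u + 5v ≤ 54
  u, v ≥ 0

Primal min cᵀx s.t. Ax ≤ b, x ≥ 0  →  Dual max −bᵀy s.t. Aᵀy ≥ −c, y ≥ 0.

Maximize: z = -51y1 - 15y2 - 54y3

Subject to:
  y1 + 5y2 + 2y3 ≥ 11
  5y1 + y2 + 5y3 ≥ 7
  y1, y2, y3 ≥ 0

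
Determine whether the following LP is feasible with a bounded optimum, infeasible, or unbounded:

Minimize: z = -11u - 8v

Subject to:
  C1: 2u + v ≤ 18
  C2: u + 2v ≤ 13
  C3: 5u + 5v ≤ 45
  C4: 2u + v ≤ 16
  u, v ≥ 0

Feasible with a bounded optimal solution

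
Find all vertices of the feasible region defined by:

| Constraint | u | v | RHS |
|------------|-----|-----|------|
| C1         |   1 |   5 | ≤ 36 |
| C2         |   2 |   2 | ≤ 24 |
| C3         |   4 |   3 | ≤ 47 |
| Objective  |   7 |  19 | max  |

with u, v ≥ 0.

(0, 0), (11.75, 0), (11, 1), (6, 6), (0, 7.2)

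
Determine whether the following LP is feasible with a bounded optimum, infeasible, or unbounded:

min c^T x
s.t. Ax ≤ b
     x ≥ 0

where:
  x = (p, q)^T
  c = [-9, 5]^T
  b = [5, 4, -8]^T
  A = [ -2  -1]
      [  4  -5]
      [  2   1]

Infeasible (no feasible solution exists)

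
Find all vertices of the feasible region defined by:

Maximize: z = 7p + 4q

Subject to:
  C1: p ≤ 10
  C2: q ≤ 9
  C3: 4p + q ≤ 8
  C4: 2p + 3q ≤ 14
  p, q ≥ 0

(0, 0), (2, 0), (1, 4), (0, 4.667)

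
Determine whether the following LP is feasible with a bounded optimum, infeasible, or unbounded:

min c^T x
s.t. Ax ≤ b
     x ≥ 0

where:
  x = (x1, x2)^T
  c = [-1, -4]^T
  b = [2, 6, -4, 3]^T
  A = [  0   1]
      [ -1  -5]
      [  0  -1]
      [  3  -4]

Infeasible (no feasible solution exists)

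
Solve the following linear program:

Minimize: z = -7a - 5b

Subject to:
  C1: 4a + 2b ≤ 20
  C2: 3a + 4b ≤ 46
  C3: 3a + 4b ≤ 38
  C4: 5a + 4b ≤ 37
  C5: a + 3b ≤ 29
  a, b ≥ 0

Evaluate the objective at each vertex of the feasible region:
  z(0, 0) = 0
  z(5, 0) = -35
  z(1, 8) = -47  ←
  z(0, 9.25) = -46.25
The minimum is at a = 1, b = 8.

a = 1, b = 8, z = -47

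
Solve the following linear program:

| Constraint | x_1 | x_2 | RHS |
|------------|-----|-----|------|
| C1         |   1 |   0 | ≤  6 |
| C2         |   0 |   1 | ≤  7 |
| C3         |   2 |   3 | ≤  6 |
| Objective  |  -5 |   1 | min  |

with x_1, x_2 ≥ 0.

Evaluate the objective at each vertex of the feasible region:
  z(0, 0) = 0
  z(3, 0) = -15  ←
  z(0, 2) = 2
The minimum is at x_1 = 3, x_2 = 0.

x_1 = 3, x_2 = 0, z = -15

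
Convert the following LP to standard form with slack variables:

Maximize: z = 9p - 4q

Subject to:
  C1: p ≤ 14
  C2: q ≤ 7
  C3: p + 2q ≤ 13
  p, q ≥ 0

max z = 9p - 4q

s.t.
  p + s1 = 14
  q + s2 = 7
  p + 2q + s3 = 13
  p, q, s1, s2, s3 ≥ 0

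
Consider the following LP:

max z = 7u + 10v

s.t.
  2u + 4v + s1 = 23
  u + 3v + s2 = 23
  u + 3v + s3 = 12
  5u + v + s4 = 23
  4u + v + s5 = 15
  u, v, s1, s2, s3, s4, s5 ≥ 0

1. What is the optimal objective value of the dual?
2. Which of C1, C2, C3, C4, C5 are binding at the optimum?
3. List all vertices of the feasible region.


1. 51
2. C3, C5
3. (0, 0), (3.75, 0), (3, 3), (0, 4)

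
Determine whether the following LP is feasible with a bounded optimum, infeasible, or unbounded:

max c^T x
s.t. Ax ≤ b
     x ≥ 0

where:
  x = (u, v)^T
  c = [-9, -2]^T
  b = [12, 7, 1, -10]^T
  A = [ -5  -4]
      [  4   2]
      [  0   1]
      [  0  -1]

Infeasible (no feasible solution exists)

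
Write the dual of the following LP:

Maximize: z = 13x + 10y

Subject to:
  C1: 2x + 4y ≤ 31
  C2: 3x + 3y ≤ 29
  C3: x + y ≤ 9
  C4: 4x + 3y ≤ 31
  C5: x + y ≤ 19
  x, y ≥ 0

Primal max cᵀx s.t. Ax ≤ b, x ≥ 0  →  Dual min bᵀy s.t. Aᵀy ≥ c, y ≥ 0.

Minimize: z = 31y1 + 29y2 + 9y3 + 31y4 + 19y5

Subject to:
  2y1 + 3y2 + y3 + 4y4 + y5 ≥ 13
  4y1 + 3y2 + y3 + 3y4 + y5 ≥ 10
  y1, y2, y3, y4, y5 ≥ 0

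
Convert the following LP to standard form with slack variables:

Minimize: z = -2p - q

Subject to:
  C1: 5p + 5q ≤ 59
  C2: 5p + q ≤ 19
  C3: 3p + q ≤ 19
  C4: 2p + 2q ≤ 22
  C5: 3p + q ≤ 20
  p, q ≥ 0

min z = -2p - q

s.t.
  5p + 5q + s1 = 59
  5p + q + s2 = 19
  3p + q + s3 = 19
  2p + 2q + s4 = 22
  3p + q + s5 = 20
  p, q, s1, s2, s3, s4, s5 ≥ 0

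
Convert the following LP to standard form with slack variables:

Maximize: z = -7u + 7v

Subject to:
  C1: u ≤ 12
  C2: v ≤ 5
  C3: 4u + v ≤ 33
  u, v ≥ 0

max z = -7u + 7v

s.t.
  u + s1 = 12
  v + s2 = 5
  4u + v + s3 = 33
  u, v, s1, s2, s3 ≥ 0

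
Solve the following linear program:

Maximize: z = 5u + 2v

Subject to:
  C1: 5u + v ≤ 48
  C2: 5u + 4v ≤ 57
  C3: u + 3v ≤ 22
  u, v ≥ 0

Evaluate the objective at each vertex of the feasible region:
  z(0, 0) = 0
  z(9.6, 0) = 48
  z(9, 3) = 51  ←
  z(7.545, 4.818) = 47.36
  z(0, 7.333) = 14.67
The maximum is at u = 9, v = 3.

u = 9, v = 3, z = 51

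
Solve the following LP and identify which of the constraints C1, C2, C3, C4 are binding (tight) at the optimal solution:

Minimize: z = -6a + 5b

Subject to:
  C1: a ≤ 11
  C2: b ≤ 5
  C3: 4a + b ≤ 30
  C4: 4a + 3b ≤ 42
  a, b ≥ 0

At a = 7.5, b = 0, compute slack b - a·x for each constraint:
  C1: 11 − 7.5 = 3.5  (slack)
  C2: 5 − 0 = 5  (slack)
  C3: 30 − 30 = 0  (binding)
  C4: 42 − 30 = 12  (slack)

Optimal: a = 7.5, b = 0
Binding: C3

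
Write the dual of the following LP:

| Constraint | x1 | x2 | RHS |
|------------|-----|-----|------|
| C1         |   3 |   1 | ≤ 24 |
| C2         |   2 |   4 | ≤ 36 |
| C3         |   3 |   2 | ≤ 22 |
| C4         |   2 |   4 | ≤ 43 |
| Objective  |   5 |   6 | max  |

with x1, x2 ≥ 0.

Primal max cᵀx s.t. Ax ≤ b, x ≥ 0  →  Dual min bᵀy s.t. Aᵀy ≥ c, y ≥ 0.

Minimize: z = 24y1 + 36y2 + 22y3 + 43y4

Subject to:
  3y1 + 2y2 + 3y3 + 2y4 ≥ 5
  y1 + 4y2 + 2y3 + 4y4 ≥ 6
  y1, y2, y3, y4 ≥ 0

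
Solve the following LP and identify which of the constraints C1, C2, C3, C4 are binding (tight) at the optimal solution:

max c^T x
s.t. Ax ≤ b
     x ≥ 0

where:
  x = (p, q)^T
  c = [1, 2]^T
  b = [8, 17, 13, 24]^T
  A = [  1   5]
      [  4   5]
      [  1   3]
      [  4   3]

At p = 3, q = 1, compute slack b - a·x for each constraint:
  C1: 8 − 8 = 0  (binding)
  C2: 17 − 17 = 0  (binding)
  C3: 13 − 6 = 7  (slack)
  C4: 24 − 15 = 9  (slack)

Optimal: p = 3, q = 1
Binding: C1, C2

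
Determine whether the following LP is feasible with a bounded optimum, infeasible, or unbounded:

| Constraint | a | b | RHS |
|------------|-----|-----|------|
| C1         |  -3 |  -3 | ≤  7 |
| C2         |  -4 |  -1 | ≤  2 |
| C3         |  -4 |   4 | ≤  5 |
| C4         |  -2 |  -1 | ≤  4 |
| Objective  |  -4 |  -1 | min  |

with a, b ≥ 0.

Unbounded (objective can decrease without bound)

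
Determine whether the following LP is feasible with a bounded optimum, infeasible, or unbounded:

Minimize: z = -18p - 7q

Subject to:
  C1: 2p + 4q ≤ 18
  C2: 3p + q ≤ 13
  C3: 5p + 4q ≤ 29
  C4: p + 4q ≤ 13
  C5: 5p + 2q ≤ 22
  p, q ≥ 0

Feasible with a bounded optimal solution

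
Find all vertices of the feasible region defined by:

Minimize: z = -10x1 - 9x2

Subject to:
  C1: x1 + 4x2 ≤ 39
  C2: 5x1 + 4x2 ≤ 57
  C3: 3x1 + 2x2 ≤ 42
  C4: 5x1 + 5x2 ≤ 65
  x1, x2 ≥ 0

(0, 0), (11.4, 0), (5, 8), (4.333, 8.667), (0, 9.75)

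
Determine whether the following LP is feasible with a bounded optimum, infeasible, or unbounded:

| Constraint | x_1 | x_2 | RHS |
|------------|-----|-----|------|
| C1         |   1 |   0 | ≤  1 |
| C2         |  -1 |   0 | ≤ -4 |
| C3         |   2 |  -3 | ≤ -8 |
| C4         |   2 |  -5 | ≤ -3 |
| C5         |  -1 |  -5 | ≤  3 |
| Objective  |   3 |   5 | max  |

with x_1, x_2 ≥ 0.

Infeasible (no feasible solution exists)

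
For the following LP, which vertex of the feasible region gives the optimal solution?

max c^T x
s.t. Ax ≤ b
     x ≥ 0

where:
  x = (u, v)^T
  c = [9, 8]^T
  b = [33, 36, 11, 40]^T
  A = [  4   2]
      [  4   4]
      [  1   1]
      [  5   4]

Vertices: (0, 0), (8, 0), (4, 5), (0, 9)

Evaluate the objective at each vertex of the feasible region:
  z(0, 0) = 0
  z(8, 0) = 72
  z(4, 5) = 76  ←
  z(0, 9) = 72
The maximum is at u = 4, v = 5.

(4, 5)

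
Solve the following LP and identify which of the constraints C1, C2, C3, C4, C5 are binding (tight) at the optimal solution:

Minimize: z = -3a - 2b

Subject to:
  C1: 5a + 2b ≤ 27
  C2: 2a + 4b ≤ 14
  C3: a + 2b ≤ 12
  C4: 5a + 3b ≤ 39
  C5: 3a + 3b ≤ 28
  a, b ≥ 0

At a = 5, b = 1, compute slack b - a·x for each constraint:
  C1: 27 − 27 = 0  (binding)
  C2: 14 − 14 = 0  (binding)
  C3: 12 − 7 = 5  (slack)
  C4: 39 − 28 = 11  (slack)
  C5: 28 − 18 = 10  (slack)

Optimal: a = 5, b = 1
Binding: C1, C2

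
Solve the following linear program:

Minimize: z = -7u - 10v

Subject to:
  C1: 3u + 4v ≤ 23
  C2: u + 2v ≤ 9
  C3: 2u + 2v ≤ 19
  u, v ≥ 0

Evaluate the objective at each vertex of the feasible region:
  z(0, 0) = 0
  z(7.667, 0) = -53.67
  z(5, 2) = -55  ←
  z(0, 4.5) = -45
The minimum is at u = 5, v = 2.

u = 5, v = 2, z = -55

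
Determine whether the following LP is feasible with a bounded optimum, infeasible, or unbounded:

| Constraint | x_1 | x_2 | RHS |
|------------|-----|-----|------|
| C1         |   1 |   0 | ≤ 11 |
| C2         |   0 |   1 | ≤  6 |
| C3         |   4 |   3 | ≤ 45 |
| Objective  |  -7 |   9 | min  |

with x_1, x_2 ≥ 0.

Feasible with a bounded optimal solution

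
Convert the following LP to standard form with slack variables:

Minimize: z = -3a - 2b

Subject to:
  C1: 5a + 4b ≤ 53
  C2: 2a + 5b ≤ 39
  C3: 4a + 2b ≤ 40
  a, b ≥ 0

min z = -3a - 2b

s.t.
  5a + 4b + s1 = 53
  2a + 5b + s2 = 39
  4a + 2b + s3 = 40
  a, b, s1, s2, s3 ≥ 0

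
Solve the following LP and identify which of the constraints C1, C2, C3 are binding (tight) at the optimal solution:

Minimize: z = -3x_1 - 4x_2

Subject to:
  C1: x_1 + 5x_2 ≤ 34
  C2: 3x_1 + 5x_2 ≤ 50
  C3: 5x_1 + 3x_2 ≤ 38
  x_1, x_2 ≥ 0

At x_1 = 4, x_2 = 6, compute slack b - a·x for each constraint:
  C1: 34 − 34 = 0  (binding)
  C2: 50 − 42 = 8  (slack)
  C3: 38 − 38 = 0  (binding)

Optimal: x_1 = 4, x_2 = 6
Binding: C1, C3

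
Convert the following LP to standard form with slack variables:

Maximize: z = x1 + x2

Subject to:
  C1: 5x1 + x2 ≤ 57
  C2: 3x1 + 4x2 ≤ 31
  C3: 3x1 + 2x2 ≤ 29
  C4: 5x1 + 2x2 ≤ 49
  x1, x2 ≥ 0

max z = x1 + x2

s.t.
  5x1 + x2 + s1 = 57
  3x1 + 4x2 + s2 = 31
  3x1 + 2x2 + s3 = 29
  5x1 + 2x2 + s4 = 49
  x1, x2, s1, s2, s3, s4 ≥ 0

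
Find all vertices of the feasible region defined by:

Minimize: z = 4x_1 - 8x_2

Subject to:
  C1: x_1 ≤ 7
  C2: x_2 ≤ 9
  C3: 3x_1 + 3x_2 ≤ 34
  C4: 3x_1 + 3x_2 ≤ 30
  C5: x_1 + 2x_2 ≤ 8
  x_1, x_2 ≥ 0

(0, 0), (7, 0), (7, 0.5), (0, 4)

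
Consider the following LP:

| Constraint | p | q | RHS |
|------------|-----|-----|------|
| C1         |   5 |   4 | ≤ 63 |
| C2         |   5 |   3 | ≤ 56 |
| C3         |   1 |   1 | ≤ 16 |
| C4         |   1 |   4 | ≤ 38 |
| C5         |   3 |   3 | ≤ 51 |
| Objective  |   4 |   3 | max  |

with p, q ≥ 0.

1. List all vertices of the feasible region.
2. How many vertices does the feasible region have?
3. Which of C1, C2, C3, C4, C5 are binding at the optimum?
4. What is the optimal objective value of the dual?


1. (0, 0), (11.2, 0), (7, 7), (6.25, 7.938), (0, 9.5)
2. 5
3. C1, C2
4. 49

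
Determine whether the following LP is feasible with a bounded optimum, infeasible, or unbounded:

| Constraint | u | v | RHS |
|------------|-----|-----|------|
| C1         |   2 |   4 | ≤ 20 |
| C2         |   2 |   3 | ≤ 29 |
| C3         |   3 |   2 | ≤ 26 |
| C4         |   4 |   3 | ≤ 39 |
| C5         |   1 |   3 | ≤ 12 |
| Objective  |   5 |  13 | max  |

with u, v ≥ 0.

Feasible with a bounded optimal solution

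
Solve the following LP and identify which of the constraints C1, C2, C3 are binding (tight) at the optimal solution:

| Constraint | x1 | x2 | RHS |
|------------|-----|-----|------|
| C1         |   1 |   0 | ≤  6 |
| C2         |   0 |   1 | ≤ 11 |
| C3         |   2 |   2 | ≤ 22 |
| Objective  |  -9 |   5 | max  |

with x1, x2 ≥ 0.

At x1 = 0, x2 = 11, compute slack b - a·x for each constraint:
  C1: 6 − 0 = 6  (slack)
  C2: 11 − 11 = 0  (binding)
  C3: 22 − 22 = 0  (binding)

Optimal: x1 = 0, x2 = 11
Binding: C2, C3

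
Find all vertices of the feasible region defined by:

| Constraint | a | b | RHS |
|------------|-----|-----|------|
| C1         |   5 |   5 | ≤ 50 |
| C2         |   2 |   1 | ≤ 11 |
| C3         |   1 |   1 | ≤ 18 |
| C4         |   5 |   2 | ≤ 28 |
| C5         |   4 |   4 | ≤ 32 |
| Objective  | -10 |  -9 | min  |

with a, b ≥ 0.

(0, 0), (5.5, 0), (3, 5), (0, 8)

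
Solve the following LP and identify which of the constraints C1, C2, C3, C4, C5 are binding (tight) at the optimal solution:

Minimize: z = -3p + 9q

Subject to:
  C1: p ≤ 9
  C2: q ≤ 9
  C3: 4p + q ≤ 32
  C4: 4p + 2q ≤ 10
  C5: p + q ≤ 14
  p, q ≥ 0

At p = 2.5, q = 0, compute slack b - a·x for each constraint:
  C1: 9 − 2.5 = 6.5  (slack)
  C2: 9 − 0 = 9  (slack)
  C3: 32 − 10 = 22  (slack)
  C4: 10 − 10 = 0  (binding)
  C5: 14 − 2.5 = 11.5  (slack)

Optimal: p = 2.5, q = 0
Binding: C4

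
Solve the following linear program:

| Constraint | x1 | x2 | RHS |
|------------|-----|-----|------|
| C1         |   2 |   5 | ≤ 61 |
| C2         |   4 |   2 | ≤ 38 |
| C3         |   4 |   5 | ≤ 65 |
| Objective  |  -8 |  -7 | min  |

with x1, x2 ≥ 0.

Evaluate the objective at each vertex of the feasible region:
  z(0, 0) = 0
  z(9.5, 0) = -76
  z(5, 9) = -103  ←
  z(2, 11.4) = -95.8
  z(0, 12.2) = -85.4
The minimum is at x1 = 5, x2 = 9.

x1 = 5, x2 = 9, z = -103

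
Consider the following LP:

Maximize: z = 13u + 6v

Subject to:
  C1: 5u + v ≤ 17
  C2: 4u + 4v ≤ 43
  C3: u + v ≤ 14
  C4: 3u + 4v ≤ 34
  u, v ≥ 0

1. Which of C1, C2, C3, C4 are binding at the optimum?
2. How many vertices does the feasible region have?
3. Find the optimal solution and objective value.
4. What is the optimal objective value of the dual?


1. C1, C4
2. 4
3. u = 2, v = 7, z = 68
4. 68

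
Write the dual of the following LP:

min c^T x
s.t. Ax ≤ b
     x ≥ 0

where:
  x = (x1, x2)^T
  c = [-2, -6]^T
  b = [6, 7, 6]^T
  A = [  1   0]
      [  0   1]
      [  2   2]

Primal min cᵀx s.t. Ax ≤ b, x ≥ 0  →  Dual max −bᵀy s.t. Aᵀy ≥ −c, y ≥ 0.

Maximize: z = -6y1 - 7y2 - 6y3

Subject to:
  y1 + 2y3 ≥ 2
  y2 + 2y3 ≥ 6
  y1, y2, y3 ≥ 0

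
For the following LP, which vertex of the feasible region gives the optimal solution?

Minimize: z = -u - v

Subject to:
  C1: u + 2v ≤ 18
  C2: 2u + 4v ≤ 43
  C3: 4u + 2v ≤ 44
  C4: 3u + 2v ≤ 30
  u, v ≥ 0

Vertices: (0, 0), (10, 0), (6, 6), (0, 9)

Evaluate the objective at each vertex of the feasible region:
  z(0, 0) = 0
  z(10, 0) = -10
  z(6, 6) = -12  ←
  z(0, 9) = -9
The minimum is at u = 6, v = 6.

(6, 6)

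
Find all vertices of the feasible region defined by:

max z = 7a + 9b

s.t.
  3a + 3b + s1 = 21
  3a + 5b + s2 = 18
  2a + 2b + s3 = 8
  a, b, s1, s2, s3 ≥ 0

(0, 0), (4, 0), (1, 3), (0, 3.6)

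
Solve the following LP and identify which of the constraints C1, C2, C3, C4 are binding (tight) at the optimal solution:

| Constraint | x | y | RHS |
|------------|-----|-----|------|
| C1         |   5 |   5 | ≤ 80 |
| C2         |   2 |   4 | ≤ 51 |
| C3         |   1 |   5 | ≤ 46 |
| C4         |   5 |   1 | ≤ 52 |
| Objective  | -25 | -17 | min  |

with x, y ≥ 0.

At x = 9, y = 7, compute slack b - a·x for each constraint:
  C1: 80 − 80 = 0  (binding)
  C2: 51 − 46 = 5  (slack)
  C3: 46 − 44 = 2  (slack)
  C4: 52 − 52 = 0  (binding)

Optimal: x = 9, y = 7
Binding: C1, C4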